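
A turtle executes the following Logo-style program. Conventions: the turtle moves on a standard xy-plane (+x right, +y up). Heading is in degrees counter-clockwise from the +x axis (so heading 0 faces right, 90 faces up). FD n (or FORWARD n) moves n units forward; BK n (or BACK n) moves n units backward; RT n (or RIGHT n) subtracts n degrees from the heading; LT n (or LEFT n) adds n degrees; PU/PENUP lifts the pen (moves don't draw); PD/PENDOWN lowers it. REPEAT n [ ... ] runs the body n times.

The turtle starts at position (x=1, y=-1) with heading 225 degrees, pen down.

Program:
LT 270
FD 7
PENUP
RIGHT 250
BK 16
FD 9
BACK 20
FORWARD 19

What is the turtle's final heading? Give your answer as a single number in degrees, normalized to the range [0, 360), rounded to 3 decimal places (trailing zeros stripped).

Executing turtle program step by step:
Start: pos=(1,-1), heading=225, pen down
LT 270: heading 225 -> 135
FD 7: (1,-1) -> (-3.95,3.95) [heading=135, draw]
PU: pen up
RT 250: heading 135 -> 245
BK 16: (-3.95,3.95) -> (2.812,18.451) [heading=245, move]
FD 9: (2.812,18.451) -> (-0.991,10.294) [heading=245, move]
BK 20: (-0.991,10.294) -> (7.461,28.42) [heading=245, move]
FD 19: (7.461,28.42) -> (-0.569,11.2) [heading=245, move]
Final: pos=(-0.569,11.2), heading=245, 1 segment(s) drawn

Answer: 245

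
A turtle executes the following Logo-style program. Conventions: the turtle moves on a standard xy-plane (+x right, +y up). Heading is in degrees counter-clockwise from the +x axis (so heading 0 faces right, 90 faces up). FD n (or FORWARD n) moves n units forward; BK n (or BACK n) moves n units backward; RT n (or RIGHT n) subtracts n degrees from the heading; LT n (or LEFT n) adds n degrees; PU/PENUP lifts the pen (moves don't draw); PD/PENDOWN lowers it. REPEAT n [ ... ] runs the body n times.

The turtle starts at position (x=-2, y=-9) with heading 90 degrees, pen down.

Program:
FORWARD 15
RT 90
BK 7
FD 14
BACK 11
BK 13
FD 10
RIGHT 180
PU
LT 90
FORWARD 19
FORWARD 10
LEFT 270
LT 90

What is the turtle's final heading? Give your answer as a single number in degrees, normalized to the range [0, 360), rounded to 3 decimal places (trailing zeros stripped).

Answer: 270

Derivation:
Executing turtle program step by step:
Start: pos=(-2,-9), heading=90, pen down
FD 15: (-2,-9) -> (-2,6) [heading=90, draw]
RT 90: heading 90 -> 0
BK 7: (-2,6) -> (-9,6) [heading=0, draw]
FD 14: (-9,6) -> (5,6) [heading=0, draw]
BK 11: (5,6) -> (-6,6) [heading=0, draw]
BK 13: (-6,6) -> (-19,6) [heading=0, draw]
FD 10: (-19,6) -> (-9,6) [heading=0, draw]
RT 180: heading 0 -> 180
PU: pen up
LT 90: heading 180 -> 270
FD 19: (-9,6) -> (-9,-13) [heading=270, move]
FD 10: (-9,-13) -> (-9,-23) [heading=270, move]
LT 270: heading 270 -> 180
LT 90: heading 180 -> 270
Final: pos=(-9,-23), heading=270, 6 segment(s) drawn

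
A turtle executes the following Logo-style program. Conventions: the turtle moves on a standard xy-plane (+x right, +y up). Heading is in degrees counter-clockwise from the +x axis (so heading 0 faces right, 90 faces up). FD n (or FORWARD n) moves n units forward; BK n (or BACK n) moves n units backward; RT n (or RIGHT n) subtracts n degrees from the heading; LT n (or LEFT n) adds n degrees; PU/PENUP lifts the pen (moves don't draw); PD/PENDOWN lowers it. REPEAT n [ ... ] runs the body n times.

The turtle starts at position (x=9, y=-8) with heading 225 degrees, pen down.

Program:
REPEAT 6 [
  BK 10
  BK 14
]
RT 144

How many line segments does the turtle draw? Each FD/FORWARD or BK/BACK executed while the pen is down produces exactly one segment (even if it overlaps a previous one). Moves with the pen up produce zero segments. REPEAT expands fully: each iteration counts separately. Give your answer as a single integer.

Answer: 12

Derivation:
Executing turtle program step by step:
Start: pos=(9,-8), heading=225, pen down
REPEAT 6 [
  -- iteration 1/6 --
  BK 10: (9,-8) -> (16.071,-0.929) [heading=225, draw]
  BK 14: (16.071,-0.929) -> (25.971,8.971) [heading=225, draw]
  -- iteration 2/6 --
  BK 10: (25.971,8.971) -> (33.042,16.042) [heading=225, draw]
  BK 14: (33.042,16.042) -> (42.941,25.941) [heading=225, draw]
  -- iteration 3/6 --
  BK 10: (42.941,25.941) -> (50.012,33.012) [heading=225, draw]
  BK 14: (50.012,33.012) -> (59.912,42.912) [heading=225, draw]
  -- iteration 4/6 --
  BK 10: (59.912,42.912) -> (66.983,49.983) [heading=225, draw]
  BK 14: (66.983,49.983) -> (76.882,59.882) [heading=225, draw]
  -- iteration 5/6 --
  BK 10: (76.882,59.882) -> (83.953,66.953) [heading=225, draw]
  BK 14: (83.953,66.953) -> (93.853,76.853) [heading=225, draw]
  -- iteration 6/6 --
  BK 10: (93.853,76.853) -> (100.924,83.924) [heading=225, draw]
  BK 14: (100.924,83.924) -> (110.823,93.823) [heading=225, draw]
]
RT 144: heading 225 -> 81
Final: pos=(110.823,93.823), heading=81, 12 segment(s) drawn
Segments drawn: 12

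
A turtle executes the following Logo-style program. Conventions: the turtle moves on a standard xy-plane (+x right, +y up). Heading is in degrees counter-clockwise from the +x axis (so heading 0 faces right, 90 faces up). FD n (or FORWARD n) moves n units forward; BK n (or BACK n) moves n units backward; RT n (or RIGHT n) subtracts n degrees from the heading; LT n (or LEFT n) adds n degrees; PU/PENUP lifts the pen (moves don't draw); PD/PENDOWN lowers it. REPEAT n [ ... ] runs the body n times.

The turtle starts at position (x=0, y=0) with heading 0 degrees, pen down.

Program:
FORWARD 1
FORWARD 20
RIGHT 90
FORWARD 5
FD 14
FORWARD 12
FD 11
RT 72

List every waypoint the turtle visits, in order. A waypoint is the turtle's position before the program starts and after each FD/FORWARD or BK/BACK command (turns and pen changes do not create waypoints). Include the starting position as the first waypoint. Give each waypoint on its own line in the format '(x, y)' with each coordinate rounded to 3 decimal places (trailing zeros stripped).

Answer: (0, 0)
(1, 0)
(21, 0)
(21, -5)
(21, -19)
(21, -31)
(21, -42)

Derivation:
Executing turtle program step by step:
Start: pos=(0,0), heading=0, pen down
FD 1: (0,0) -> (1,0) [heading=0, draw]
FD 20: (1,0) -> (21,0) [heading=0, draw]
RT 90: heading 0 -> 270
FD 5: (21,0) -> (21,-5) [heading=270, draw]
FD 14: (21,-5) -> (21,-19) [heading=270, draw]
FD 12: (21,-19) -> (21,-31) [heading=270, draw]
FD 11: (21,-31) -> (21,-42) [heading=270, draw]
RT 72: heading 270 -> 198
Final: pos=(21,-42), heading=198, 6 segment(s) drawn
Waypoints (7 total):
(0, 0)
(1, 0)
(21, 0)
(21, -5)
(21, -19)
(21, -31)
(21, -42)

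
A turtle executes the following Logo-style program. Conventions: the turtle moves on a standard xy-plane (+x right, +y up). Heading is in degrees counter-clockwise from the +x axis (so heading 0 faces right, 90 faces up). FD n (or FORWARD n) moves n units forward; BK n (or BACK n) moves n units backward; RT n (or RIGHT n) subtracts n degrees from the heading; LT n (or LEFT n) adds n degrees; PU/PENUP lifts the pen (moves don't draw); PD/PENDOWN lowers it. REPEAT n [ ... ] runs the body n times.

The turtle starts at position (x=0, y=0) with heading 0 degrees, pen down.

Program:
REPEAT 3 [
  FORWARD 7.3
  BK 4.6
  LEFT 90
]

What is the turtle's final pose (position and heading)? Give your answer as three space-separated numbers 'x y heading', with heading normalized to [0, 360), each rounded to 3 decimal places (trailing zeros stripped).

Executing turtle program step by step:
Start: pos=(0,0), heading=0, pen down
REPEAT 3 [
  -- iteration 1/3 --
  FD 7.3: (0,0) -> (7.3,0) [heading=0, draw]
  BK 4.6: (7.3,0) -> (2.7,0) [heading=0, draw]
  LT 90: heading 0 -> 90
  -- iteration 2/3 --
  FD 7.3: (2.7,0) -> (2.7,7.3) [heading=90, draw]
  BK 4.6: (2.7,7.3) -> (2.7,2.7) [heading=90, draw]
  LT 90: heading 90 -> 180
  -- iteration 3/3 --
  FD 7.3: (2.7,2.7) -> (-4.6,2.7) [heading=180, draw]
  BK 4.6: (-4.6,2.7) -> (0,2.7) [heading=180, draw]
  LT 90: heading 180 -> 270
]
Final: pos=(0,2.7), heading=270, 6 segment(s) drawn

Answer: 0 2.7 270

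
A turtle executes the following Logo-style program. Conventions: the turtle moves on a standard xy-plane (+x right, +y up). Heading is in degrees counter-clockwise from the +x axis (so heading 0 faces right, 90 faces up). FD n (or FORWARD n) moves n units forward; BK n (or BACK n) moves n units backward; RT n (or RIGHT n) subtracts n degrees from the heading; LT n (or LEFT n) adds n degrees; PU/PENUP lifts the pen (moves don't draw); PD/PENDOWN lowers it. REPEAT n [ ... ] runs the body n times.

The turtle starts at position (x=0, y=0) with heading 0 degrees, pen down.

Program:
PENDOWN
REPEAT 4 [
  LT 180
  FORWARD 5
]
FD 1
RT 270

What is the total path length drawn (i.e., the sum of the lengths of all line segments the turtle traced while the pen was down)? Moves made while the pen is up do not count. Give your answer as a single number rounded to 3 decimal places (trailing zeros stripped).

Executing turtle program step by step:
Start: pos=(0,0), heading=0, pen down
PD: pen down
REPEAT 4 [
  -- iteration 1/4 --
  LT 180: heading 0 -> 180
  FD 5: (0,0) -> (-5,0) [heading=180, draw]
  -- iteration 2/4 --
  LT 180: heading 180 -> 0
  FD 5: (-5,0) -> (0,0) [heading=0, draw]
  -- iteration 3/4 --
  LT 180: heading 0 -> 180
  FD 5: (0,0) -> (-5,0) [heading=180, draw]
  -- iteration 4/4 --
  LT 180: heading 180 -> 0
  FD 5: (-5,0) -> (0,0) [heading=0, draw]
]
FD 1: (0,0) -> (1,0) [heading=0, draw]
RT 270: heading 0 -> 90
Final: pos=(1,0), heading=90, 5 segment(s) drawn

Segment lengths:
  seg 1: (0,0) -> (-5,0), length = 5
  seg 2: (-5,0) -> (0,0), length = 5
  seg 3: (0,0) -> (-5,0), length = 5
  seg 4: (-5,0) -> (0,0), length = 5
  seg 5: (0,0) -> (1,0), length = 1
Total = 21

Answer: 21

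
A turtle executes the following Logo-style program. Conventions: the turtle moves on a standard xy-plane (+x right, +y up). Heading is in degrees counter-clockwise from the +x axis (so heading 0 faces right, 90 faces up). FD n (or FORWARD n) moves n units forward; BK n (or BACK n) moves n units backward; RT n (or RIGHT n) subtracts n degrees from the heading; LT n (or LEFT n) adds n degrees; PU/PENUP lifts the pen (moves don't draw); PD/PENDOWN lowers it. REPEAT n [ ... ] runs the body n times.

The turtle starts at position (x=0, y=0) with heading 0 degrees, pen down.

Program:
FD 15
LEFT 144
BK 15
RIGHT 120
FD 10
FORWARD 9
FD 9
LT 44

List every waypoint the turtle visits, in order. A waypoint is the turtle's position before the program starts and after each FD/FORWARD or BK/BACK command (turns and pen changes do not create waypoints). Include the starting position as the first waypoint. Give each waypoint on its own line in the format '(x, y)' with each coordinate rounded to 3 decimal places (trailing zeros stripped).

Executing turtle program step by step:
Start: pos=(0,0), heading=0, pen down
FD 15: (0,0) -> (15,0) [heading=0, draw]
LT 144: heading 0 -> 144
BK 15: (15,0) -> (27.135,-8.817) [heading=144, draw]
RT 120: heading 144 -> 24
FD 10: (27.135,-8.817) -> (36.271,-4.749) [heading=24, draw]
FD 9: (36.271,-4.749) -> (44.493,-1.089) [heading=24, draw]
FD 9: (44.493,-1.089) -> (52.715,2.572) [heading=24, draw]
LT 44: heading 24 -> 68
Final: pos=(52.715,2.572), heading=68, 5 segment(s) drawn
Waypoints (6 total):
(0, 0)
(15, 0)
(27.135, -8.817)
(36.271, -4.749)
(44.493, -1.089)
(52.715, 2.572)

Answer: (0, 0)
(15, 0)
(27.135, -8.817)
(36.271, -4.749)
(44.493, -1.089)
(52.715, 2.572)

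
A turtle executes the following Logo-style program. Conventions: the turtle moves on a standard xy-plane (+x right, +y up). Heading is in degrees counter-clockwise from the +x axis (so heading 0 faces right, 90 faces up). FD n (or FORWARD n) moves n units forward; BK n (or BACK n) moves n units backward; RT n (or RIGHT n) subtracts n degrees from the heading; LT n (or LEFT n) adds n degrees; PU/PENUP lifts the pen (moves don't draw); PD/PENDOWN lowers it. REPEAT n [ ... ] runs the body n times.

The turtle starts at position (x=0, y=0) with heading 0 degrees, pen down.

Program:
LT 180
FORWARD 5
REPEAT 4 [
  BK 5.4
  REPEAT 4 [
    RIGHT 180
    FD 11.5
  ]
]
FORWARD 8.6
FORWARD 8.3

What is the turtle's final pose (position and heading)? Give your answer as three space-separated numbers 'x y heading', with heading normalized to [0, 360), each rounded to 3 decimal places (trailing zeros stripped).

Executing turtle program step by step:
Start: pos=(0,0), heading=0, pen down
LT 180: heading 0 -> 180
FD 5: (0,0) -> (-5,0) [heading=180, draw]
REPEAT 4 [
  -- iteration 1/4 --
  BK 5.4: (-5,0) -> (0.4,0) [heading=180, draw]
  REPEAT 4 [
    -- iteration 1/4 --
    RT 180: heading 180 -> 0
    FD 11.5: (0.4,0) -> (11.9,0) [heading=0, draw]
    -- iteration 2/4 --
    RT 180: heading 0 -> 180
    FD 11.5: (11.9,0) -> (0.4,0) [heading=180, draw]
    -- iteration 3/4 --
    RT 180: heading 180 -> 0
    FD 11.5: (0.4,0) -> (11.9,0) [heading=0, draw]
    -- iteration 4/4 --
    RT 180: heading 0 -> 180
    FD 11.5: (11.9,0) -> (0.4,0) [heading=180, draw]
  ]
  -- iteration 2/4 --
  BK 5.4: (0.4,0) -> (5.8,0) [heading=180, draw]
  REPEAT 4 [
    -- iteration 1/4 --
    RT 180: heading 180 -> 0
    FD 11.5: (5.8,0) -> (17.3,0) [heading=0, draw]
    -- iteration 2/4 --
    RT 180: heading 0 -> 180
    FD 11.5: (17.3,0) -> (5.8,0) [heading=180, draw]
    -- iteration 3/4 --
    RT 180: heading 180 -> 0
    FD 11.5: (5.8,0) -> (17.3,0) [heading=0, draw]
    -- iteration 4/4 --
    RT 180: heading 0 -> 180
    FD 11.5: (17.3,0) -> (5.8,0) [heading=180, draw]
  ]
  -- iteration 3/4 --
  BK 5.4: (5.8,0) -> (11.2,0) [heading=180, draw]
  REPEAT 4 [
    -- iteration 1/4 --
    RT 180: heading 180 -> 0
    FD 11.5: (11.2,0) -> (22.7,0) [heading=0, draw]
    -- iteration 2/4 --
    RT 180: heading 0 -> 180
    FD 11.5: (22.7,0) -> (11.2,0) [heading=180, draw]
    -- iteration 3/4 --
    RT 180: heading 180 -> 0
    FD 11.5: (11.2,0) -> (22.7,0) [heading=0, draw]
    -- iteration 4/4 --
    RT 180: heading 0 -> 180
    FD 11.5: (22.7,0) -> (11.2,0) [heading=180, draw]
  ]
  -- iteration 4/4 --
  BK 5.4: (11.2,0) -> (16.6,0) [heading=180, draw]
  REPEAT 4 [
    -- iteration 1/4 --
    RT 180: heading 180 -> 0
    FD 11.5: (16.6,0) -> (28.1,0) [heading=0, draw]
    -- iteration 2/4 --
    RT 180: heading 0 -> 180
    FD 11.5: (28.1,0) -> (16.6,0) [heading=180, draw]
    -- iteration 3/4 --
    RT 180: heading 180 -> 0
    FD 11.5: (16.6,0) -> (28.1,0) [heading=0, draw]
    -- iteration 4/4 --
    RT 180: heading 0 -> 180
    FD 11.5: (28.1,0) -> (16.6,0) [heading=180, draw]
  ]
]
FD 8.6: (16.6,0) -> (8,0) [heading=180, draw]
FD 8.3: (8,0) -> (-0.3,0) [heading=180, draw]
Final: pos=(-0.3,0), heading=180, 23 segment(s) drawn

Answer: -0.3 0 180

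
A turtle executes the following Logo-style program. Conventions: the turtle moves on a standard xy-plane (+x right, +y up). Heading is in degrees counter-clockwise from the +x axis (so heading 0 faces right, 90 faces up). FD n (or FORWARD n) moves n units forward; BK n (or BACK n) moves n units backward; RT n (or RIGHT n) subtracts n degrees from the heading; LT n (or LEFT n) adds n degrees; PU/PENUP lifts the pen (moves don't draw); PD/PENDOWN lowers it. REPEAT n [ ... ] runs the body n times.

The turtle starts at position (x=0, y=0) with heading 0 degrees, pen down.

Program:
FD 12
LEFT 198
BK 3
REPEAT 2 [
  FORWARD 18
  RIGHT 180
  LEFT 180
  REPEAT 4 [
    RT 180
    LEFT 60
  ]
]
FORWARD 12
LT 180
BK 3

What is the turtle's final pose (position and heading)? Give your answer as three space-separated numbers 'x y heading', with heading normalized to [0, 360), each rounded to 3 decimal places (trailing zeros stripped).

Executing turtle program step by step:
Start: pos=(0,0), heading=0, pen down
FD 12: (0,0) -> (12,0) [heading=0, draw]
LT 198: heading 0 -> 198
BK 3: (12,0) -> (14.853,0.927) [heading=198, draw]
REPEAT 2 [
  -- iteration 1/2 --
  FD 18: (14.853,0.927) -> (-2.266,-4.635) [heading=198, draw]
  RT 180: heading 198 -> 18
  LT 180: heading 18 -> 198
  REPEAT 4 [
    -- iteration 1/4 --
    RT 180: heading 198 -> 18
    LT 60: heading 18 -> 78
    -- iteration 2/4 --
    RT 180: heading 78 -> 258
    LT 60: heading 258 -> 318
    -- iteration 3/4 --
    RT 180: heading 318 -> 138
    LT 60: heading 138 -> 198
    -- iteration 4/4 --
    RT 180: heading 198 -> 18
    LT 60: heading 18 -> 78
  ]
  -- iteration 2/2 --
  FD 18: (-2.266,-4.635) -> (1.477,12.971) [heading=78, draw]
  RT 180: heading 78 -> 258
  LT 180: heading 258 -> 78
  REPEAT 4 [
    -- iteration 1/4 --
    RT 180: heading 78 -> 258
    LT 60: heading 258 -> 318
    -- iteration 2/4 --
    RT 180: heading 318 -> 138
    LT 60: heading 138 -> 198
    -- iteration 3/4 --
    RT 180: heading 198 -> 18
    LT 60: heading 18 -> 78
    -- iteration 4/4 --
    RT 180: heading 78 -> 258
    LT 60: heading 258 -> 318
  ]
]
FD 12: (1.477,12.971) -> (10.394,4.942) [heading=318, draw]
LT 180: heading 318 -> 138
BK 3: (10.394,4.942) -> (12.624,2.934) [heading=138, draw]
Final: pos=(12.624,2.934), heading=138, 6 segment(s) drawn

Answer: 12.624 2.934 138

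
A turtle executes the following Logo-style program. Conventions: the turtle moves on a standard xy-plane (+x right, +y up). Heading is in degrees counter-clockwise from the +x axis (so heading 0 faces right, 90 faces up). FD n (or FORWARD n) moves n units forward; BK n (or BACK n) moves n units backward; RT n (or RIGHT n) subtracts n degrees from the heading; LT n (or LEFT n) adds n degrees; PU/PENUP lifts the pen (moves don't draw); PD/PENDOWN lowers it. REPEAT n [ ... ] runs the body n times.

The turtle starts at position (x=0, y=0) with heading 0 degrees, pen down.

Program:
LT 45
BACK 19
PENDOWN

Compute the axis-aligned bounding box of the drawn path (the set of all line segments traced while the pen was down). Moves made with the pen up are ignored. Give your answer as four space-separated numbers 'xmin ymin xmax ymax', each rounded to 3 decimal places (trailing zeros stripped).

Answer: -13.435 -13.435 0 0

Derivation:
Executing turtle program step by step:
Start: pos=(0,0), heading=0, pen down
LT 45: heading 0 -> 45
BK 19: (0,0) -> (-13.435,-13.435) [heading=45, draw]
PD: pen down
Final: pos=(-13.435,-13.435), heading=45, 1 segment(s) drawn

Segment endpoints: x in {-13.435, 0}, y in {-13.435, 0}
xmin=-13.435, ymin=-13.435, xmax=0, ymax=0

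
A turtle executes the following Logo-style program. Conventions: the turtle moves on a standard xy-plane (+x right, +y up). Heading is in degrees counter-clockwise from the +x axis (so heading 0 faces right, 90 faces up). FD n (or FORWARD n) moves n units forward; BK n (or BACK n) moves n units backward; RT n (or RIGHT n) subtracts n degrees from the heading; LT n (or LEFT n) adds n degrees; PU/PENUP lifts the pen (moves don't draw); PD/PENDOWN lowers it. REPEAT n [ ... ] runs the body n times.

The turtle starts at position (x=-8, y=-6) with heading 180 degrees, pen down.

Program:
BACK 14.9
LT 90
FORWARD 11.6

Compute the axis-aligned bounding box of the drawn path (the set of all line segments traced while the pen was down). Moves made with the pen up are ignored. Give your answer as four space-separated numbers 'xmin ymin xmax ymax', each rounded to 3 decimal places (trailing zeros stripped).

Executing turtle program step by step:
Start: pos=(-8,-6), heading=180, pen down
BK 14.9: (-8,-6) -> (6.9,-6) [heading=180, draw]
LT 90: heading 180 -> 270
FD 11.6: (6.9,-6) -> (6.9,-17.6) [heading=270, draw]
Final: pos=(6.9,-17.6), heading=270, 2 segment(s) drawn

Segment endpoints: x in {-8, 6.9, 6.9}, y in {-17.6, -6, -6}
xmin=-8, ymin=-17.6, xmax=6.9, ymax=-6

Answer: -8 -17.6 6.9 -6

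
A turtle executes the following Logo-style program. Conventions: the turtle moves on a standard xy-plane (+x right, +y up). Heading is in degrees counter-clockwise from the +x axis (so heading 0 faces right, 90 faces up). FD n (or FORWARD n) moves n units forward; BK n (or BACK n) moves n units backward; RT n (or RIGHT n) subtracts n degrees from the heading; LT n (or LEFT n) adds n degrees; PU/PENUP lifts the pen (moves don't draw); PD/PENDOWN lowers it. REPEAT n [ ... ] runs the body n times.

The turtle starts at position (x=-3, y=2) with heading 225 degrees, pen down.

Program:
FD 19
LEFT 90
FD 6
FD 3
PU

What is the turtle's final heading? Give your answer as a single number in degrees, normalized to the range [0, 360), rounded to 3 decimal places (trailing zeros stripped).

Answer: 315

Derivation:
Executing turtle program step by step:
Start: pos=(-3,2), heading=225, pen down
FD 19: (-3,2) -> (-16.435,-11.435) [heading=225, draw]
LT 90: heading 225 -> 315
FD 6: (-16.435,-11.435) -> (-12.192,-15.678) [heading=315, draw]
FD 3: (-12.192,-15.678) -> (-10.071,-17.799) [heading=315, draw]
PU: pen up
Final: pos=(-10.071,-17.799), heading=315, 3 segment(s) drawn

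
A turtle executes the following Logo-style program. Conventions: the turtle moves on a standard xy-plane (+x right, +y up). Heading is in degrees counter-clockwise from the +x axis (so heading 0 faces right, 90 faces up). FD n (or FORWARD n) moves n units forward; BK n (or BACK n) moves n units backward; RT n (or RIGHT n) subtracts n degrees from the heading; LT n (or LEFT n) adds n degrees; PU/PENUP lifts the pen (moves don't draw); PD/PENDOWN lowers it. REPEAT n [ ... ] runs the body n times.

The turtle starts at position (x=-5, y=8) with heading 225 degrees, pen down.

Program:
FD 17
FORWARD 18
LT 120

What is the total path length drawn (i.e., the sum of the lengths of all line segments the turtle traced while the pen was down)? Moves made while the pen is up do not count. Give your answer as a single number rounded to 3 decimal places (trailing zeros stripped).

Answer: 35

Derivation:
Executing turtle program step by step:
Start: pos=(-5,8), heading=225, pen down
FD 17: (-5,8) -> (-17.021,-4.021) [heading=225, draw]
FD 18: (-17.021,-4.021) -> (-29.749,-16.749) [heading=225, draw]
LT 120: heading 225 -> 345
Final: pos=(-29.749,-16.749), heading=345, 2 segment(s) drawn

Segment lengths:
  seg 1: (-5,8) -> (-17.021,-4.021), length = 17
  seg 2: (-17.021,-4.021) -> (-29.749,-16.749), length = 18
Total = 35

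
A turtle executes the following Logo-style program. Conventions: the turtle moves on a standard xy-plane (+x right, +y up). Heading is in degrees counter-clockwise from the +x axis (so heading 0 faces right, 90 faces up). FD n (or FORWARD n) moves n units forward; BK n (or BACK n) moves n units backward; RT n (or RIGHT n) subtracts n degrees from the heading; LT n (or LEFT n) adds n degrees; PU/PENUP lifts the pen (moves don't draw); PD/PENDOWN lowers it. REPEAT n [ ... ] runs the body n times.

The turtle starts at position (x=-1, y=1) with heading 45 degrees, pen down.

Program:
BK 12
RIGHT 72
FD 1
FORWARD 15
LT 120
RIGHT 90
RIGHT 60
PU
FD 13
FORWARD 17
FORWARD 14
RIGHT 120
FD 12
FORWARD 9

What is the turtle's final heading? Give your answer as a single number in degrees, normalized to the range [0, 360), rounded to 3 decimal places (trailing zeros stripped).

Executing turtle program step by step:
Start: pos=(-1,1), heading=45, pen down
BK 12: (-1,1) -> (-9.485,-7.485) [heading=45, draw]
RT 72: heading 45 -> 333
FD 1: (-9.485,-7.485) -> (-8.594,-7.939) [heading=333, draw]
FD 15: (-8.594,-7.939) -> (4.771,-14.749) [heading=333, draw]
LT 120: heading 333 -> 93
RT 90: heading 93 -> 3
RT 60: heading 3 -> 303
PU: pen up
FD 13: (4.771,-14.749) -> (11.851,-25.652) [heading=303, move]
FD 17: (11.851,-25.652) -> (21.11,-39.909) [heading=303, move]
FD 14: (21.11,-39.909) -> (28.735,-51.651) [heading=303, move]
RT 120: heading 303 -> 183
FD 12: (28.735,-51.651) -> (16.751,-52.279) [heading=183, move]
FD 9: (16.751,-52.279) -> (7.764,-52.75) [heading=183, move]
Final: pos=(7.764,-52.75), heading=183, 3 segment(s) drawn

Answer: 183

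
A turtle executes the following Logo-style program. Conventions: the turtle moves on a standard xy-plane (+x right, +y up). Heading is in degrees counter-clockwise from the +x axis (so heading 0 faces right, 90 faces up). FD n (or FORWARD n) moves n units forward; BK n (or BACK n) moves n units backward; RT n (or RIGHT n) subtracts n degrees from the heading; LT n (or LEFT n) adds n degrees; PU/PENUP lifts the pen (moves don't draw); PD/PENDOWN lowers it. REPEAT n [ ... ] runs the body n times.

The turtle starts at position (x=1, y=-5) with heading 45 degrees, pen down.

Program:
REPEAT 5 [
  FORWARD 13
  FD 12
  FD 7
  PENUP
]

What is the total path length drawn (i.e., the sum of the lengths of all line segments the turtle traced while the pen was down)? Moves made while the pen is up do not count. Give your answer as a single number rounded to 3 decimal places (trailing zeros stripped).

Executing turtle program step by step:
Start: pos=(1,-5), heading=45, pen down
REPEAT 5 [
  -- iteration 1/5 --
  FD 13: (1,-5) -> (10.192,4.192) [heading=45, draw]
  FD 12: (10.192,4.192) -> (18.678,12.678) [heading=45, draw]
  FD 7: (18.678,12.678) -> (23.627,17.627) [heading=45, draw]
  PU: pen up
  -- iteration 2/5 --
  FD 13: (23.627,17.627) -> (32.82,26.82) [heading=45, move]
  FD 12: (32.82,26.82) -> (41.305,35.305) [heading=45, move]
  FD 7: (41.305,35.305) -> (46.255,40.255) [heading=45, move]
  PU: pen up
  -- iteration 3/5 --
  FD 13: (46.255,40.255) -> (55.447,49.447) [heading=45, move]
  FD 12: (55.447,49.447) -> (63.933,57.933) [heading=45, move]
  FD 7: (63.933,57.933) -> (68.882,62.882) [heading=45, move]
  PU: pen up
  -- iteration 4/5 --
  FD 13: (68.882,62.882) -> (78.075,72.075) [heading=45, move]
  FD 12: (78.075,72.075) -> (86.56,80.56) [heading=45, move]
  FD 7: (86.56,80.56) -> (91.51,85.51) [heading=45, move]
  PU: pen up
  -- iteration 5/5 --
  FD 13: (91.51,85.51) -> (100.702,94.702) [heading=45, move]
  FD 12: (100.702,94.702) -> (109.187,103.187) [heading=45, move]
  FD 7: (109.187,103.187) -> (114.137,108.137) [heading=45, move]
  PU: pen up
]
Final: pos=(114.137,108.137), heading=45, 3 segment(s) drawn

Segment lengths:
  seg 1: (1,-5) -> (10.192,4.192), length = 13
  seg 2: (10.192,4.192) -> (18.678,12.678), length = 12
  seg 3: (18.678,12.678) -> (23.627,17.627), length = 7
Total = 32

Answer: 32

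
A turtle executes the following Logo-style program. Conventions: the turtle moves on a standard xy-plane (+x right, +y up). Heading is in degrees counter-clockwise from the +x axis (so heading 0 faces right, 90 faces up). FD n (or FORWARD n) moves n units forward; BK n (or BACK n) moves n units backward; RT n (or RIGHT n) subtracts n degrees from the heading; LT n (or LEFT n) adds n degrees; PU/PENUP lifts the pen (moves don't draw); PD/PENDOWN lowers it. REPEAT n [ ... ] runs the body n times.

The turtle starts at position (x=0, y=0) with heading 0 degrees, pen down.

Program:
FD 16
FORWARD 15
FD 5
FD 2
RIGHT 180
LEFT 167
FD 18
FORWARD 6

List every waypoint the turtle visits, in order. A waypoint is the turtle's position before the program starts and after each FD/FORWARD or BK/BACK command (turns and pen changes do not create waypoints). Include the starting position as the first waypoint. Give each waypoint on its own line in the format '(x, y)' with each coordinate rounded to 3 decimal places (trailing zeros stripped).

Executing turtle program step by step:
Start: pos=(0,0), heading=0, pen down
FD 16: (0,0) -> (16,0) [heading=0, draw]
FD 15: (16,0) -> (31,0) [heading=0, draw]
FD 5: (31,0) -> (36,0) [heading=0, draw]
FD 2: (36,0) -> (38,0) [heading=0, draw]
RT 180: heading 0 -> 180
LT 167: heading 180 -> 347
FD 18: (38,0) -> (55.539,-4.049) [heading=347, draw]
FD 6: (55.539,-4.049) -> (61.385,-5.399) [heading=347, draw]
Final: pos=(61.385,-5.399), heading=347, 6 segment(s) drawn
Waypoints (7 total):
(0, 0)
(16, 0)
(31, 0)
(36, 0)
(38, 0)
(55.539, -4.049)
(61.385, -5.399)

Answer: (0, 0)
(16, 0)
(31, 0)
(36, 0)
(38, 0)
(55.539, -4.049)
(61.385, -5.399)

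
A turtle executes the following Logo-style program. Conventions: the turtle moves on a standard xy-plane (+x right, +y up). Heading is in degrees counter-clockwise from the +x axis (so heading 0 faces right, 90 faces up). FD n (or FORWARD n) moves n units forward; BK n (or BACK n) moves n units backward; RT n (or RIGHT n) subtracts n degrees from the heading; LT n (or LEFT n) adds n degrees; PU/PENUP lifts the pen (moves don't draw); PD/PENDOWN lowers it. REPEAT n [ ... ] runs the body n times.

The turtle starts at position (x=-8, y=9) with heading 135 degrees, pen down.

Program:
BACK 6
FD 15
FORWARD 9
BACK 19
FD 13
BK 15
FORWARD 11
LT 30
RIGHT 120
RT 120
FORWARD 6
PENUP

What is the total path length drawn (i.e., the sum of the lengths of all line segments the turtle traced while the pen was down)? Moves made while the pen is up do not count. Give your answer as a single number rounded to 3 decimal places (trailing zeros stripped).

Answer: 94

Derivation:
Executing turtle program step by step:
Start: pos=(-8,9), heading=135, pen down
BK 6: (-8,9) -> (-3.757,4.757) [heading=135, draw]
FD 15: (-3.757,4.757) -> (-14.364,15.364) [heading=135, draw]
FD 9: (-14.364,15.364) -> (-20.728,21.728) [heading=135, draw]
BK 19: (-20.728,21.728) -> (-7.293,8.293) [heading=135, draw]
FD 13: (-7.293,8.293) -> (-16.485,17.485) [heading=135, draw]
BK 15: (-16.485,17.485) -> (-5.879,6.879) [heading=135, draw]
FD 11: (-5.879,6.879) -> (-13.657,14.657) [heading=135, draw]
LT 30: heading 135 -> 165
RT 120: heading 165 -> 45
RT 120: heading 45 -> 285
FD 6: (-13.657,14.657) -> (-12.104,8.861) [heading=285, draw]
PU: pen up
Final: pos=(-12.104,8.861), heading=285, 8 segment(s) drawn

Segment lengths:
  seg 1: (-8,9) -> (-3.757,4.757), length = 6
  seg 2: (-3.757,4.757) -> (-14.364,15.364), length = 15
  seg 3: (-14.364,15.364) -> (-20.728,21.728), length = 9
  seg 4: (-20.728,21.728) -> (-7.293,8.293), length = 19
  seg 5: (-7.293,8.293) -> (-16.485,17.485), length = 13
  seg 6: (-16.485,17.485) -> (-5.879,6.879), length = 15
  seg 7: (-5.879,6.879) -> (-13.657,14.657), length = 11
  seg 8: (-13.657,14.657) -> (-12.104,8.861), length = 6
Total = 94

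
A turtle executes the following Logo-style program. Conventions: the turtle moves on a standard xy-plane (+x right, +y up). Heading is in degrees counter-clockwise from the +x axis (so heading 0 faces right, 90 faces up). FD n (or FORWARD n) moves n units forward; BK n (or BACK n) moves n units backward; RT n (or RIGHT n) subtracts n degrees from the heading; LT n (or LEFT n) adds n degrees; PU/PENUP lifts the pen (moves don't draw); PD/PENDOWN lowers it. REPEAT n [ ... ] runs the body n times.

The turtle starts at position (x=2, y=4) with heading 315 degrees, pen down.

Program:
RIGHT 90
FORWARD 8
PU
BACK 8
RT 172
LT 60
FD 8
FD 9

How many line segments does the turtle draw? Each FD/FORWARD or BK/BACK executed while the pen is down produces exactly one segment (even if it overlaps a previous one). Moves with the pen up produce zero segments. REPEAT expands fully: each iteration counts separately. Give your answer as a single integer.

Executing turtle program step by step:
Start: pos=(2,4), heading=315, pen down
RT 90: heading 315 -> 225
FD 8: (2,4) -> (-3.657,-1.657) [heading=225, draw]
PU: pen up
BK 8: (-3.657,-1.657) -> (2,4) [heading=225, move]
RT 172: heading 225 -> 53
LT 60: heading 53 -> 113
FD 8: (2,4) -> (-1.126,11.364) [heading=113, move]
FD 9: (-1.126,11.364) -> (-4.642,19.649) [heading=113, move]
Final: pos=(-4.642,19.649), heading=113, 1 segment(s) drawn
Segments drawn: 1

Answer: 1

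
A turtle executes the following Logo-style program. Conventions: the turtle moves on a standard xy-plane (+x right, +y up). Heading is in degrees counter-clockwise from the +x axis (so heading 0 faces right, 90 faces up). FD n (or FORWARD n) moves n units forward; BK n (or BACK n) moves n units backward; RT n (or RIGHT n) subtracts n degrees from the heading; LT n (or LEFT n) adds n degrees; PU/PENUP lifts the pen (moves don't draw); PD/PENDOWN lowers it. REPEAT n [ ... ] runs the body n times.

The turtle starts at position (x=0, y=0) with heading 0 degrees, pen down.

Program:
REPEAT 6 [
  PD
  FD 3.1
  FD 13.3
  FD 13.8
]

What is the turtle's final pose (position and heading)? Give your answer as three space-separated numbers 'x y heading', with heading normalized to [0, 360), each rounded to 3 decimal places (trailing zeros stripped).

Answer: 181.2 0 0

Derivation:
Executing turtle program step by step:
Start: pos=(0,0), heading=0, pen down
REPEAT 6 [
  -- iteration 1/6 --
  PD: pen down
  FD 3.1: (0,0) -> (3.1,0) [heading=0, draw]
  FD 13.3: (3.1,0) -> (16.4,0) [heading=0, draw]
  FD 13.8: (16.4,0) -> (30.2,0) [heading=0, draw]
  -- iteration 2/6 --
  PD: pen down
  FD 3.1: (30.2,0) -> (33.3,0) [heading=0, draw]
  FD 13.3: (33.3,0) -> (46.6,0) [heading=0, draw]
  FD 13.8: (46.6,0) -> (60.4,0) [heading=0, draw]
  -- iteration 3/6 --
  PD: pen down
  FD 3.1: (60.4,0) -> (63.5,0) [heading=0, draw]
  FD 13.3: (63.5,0) -> (76.8,0) [heading=0, draw]
  FD 13.8: (76.8,0) -> (90.6,0) [heading=0, draw]
  -- iteration 4/6 --
  PD: pen down
  FD 3.1: (90.6,0) -> (93.7,0) [heading=0, draw]
  FD 13.3: (93.7,0) -> (107,0) [heading=0, draw]
  FD 13.8: (107,0) -> (120.8,0) [heading=0, draw]
  -- iteration 5/6 --
  PD: pen down
  FD 3.1: (120.8,0) -> (123.9,0) [heading=0, draw]
  FD 13.3: (123.9,0) -> (137.2,0) [heading=0, draw]
  FD 13.8: (137.2,0) -> (151,0) [heading=0, draw]
  -- iteration 6/6 --
  PD: pen down
  FD 3.1: (151,0) -> (154.1,0) [heading=0, draw]
  FD 13.3: (154.1,0) -> (167.4,0) [heading=0, draw]
  FD 13.8: (167.4,0) -> (181.2,0) [heading=0, draw]
]
Final: pos=(181.2,0), heading=0, 18 segment(s) drawn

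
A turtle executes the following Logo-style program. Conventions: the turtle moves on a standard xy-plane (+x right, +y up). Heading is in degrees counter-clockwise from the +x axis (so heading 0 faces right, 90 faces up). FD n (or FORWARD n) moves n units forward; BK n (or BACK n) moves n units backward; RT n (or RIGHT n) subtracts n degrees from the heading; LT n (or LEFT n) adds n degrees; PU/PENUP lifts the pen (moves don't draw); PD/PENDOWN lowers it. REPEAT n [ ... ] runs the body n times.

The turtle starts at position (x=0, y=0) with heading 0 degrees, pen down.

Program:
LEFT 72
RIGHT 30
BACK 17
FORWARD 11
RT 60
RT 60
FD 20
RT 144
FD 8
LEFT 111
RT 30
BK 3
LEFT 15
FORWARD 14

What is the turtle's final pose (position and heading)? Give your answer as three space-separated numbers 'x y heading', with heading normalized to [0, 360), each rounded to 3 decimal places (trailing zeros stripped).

Executing turtle program step by step:
Start: pos=(0,0), heading=0, pen down
LT 72: heading 0 -> 72
RT 30: heading 72 -> 42
BK 17: (0,0) -> (-12.633,-11.375) [heading=42, draw]
FD 11: (-12.633,-11.375) -> (-4.459,-4.015) [heading=42, draw]
RT 60: heading 42 -> 342
RT 60: heading 342 -> 282
FD 20: (-4.459,-4.015) -> (-0.301,-23.578) [heading=282, draw]
RT 144: heading 282 -> 138
FD 8: (-0.301,-23.578) -> (-6.246,-18.225) [heading=138, draw]
LT 111: heading 138 -> 249
RT 30: heading 249 -> 219
BK 3: (-6.246,-18.225) -> (-3.914,-16.337) [heading=219, draw]
LT 15: heading 219 -> 234
FD 14: (-3.914,-16.337) -> (-12.143,-27.663) [heading=234, draw]
Final: pos=(-12.143,-27.663), heading=234, 6 segment(s) drawn

Answer: -12.143 -27.663 234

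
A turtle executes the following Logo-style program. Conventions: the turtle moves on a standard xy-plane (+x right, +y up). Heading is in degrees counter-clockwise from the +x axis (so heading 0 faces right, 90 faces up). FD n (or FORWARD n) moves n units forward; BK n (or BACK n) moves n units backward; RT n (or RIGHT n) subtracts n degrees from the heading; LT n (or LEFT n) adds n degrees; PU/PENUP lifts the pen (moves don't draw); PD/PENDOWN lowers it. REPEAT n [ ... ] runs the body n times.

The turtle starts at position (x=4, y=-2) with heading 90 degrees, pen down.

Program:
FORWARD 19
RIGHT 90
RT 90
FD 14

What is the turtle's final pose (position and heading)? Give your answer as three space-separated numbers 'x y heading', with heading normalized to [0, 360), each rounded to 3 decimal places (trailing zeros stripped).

Answer: 4 3 270

Derivation:
Executing turtle program step by step:
Start: pos=(4,-2), heading=90, pen down
FD 19: (4,-2) -> (4,17) [heading=90, draw]
RT 90: heading 90 -> 0
RT 90: heading 0 -> 270
FD 14: (4,17) -> (4,3) [heading=270, draw]
Final: pos=(4,3), heading=270, 2 segment(s) drawn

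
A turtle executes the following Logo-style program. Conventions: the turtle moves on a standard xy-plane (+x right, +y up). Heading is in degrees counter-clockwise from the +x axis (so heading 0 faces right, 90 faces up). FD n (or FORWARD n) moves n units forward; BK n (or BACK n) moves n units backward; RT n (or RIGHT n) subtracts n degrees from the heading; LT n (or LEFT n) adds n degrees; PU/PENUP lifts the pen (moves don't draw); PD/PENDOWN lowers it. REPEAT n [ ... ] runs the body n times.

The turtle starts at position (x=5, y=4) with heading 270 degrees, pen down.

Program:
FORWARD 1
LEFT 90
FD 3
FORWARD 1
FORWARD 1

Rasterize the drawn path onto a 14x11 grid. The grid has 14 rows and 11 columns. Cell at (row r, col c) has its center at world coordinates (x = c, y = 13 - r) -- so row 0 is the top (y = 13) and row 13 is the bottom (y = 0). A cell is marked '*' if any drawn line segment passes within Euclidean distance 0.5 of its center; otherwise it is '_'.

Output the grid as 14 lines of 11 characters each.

Segment 0: (5,4) -> (5,3)
Segment 1: (5,3) -> (8,3)
Segment 2: (8,3) -> (9,3)
Segment 3: (9,3) -> (10,3)

Answer: ___________
___________
___________
___________
___________
___________
___________
___________
___________
_____*_____
_____******
___________
___________
___________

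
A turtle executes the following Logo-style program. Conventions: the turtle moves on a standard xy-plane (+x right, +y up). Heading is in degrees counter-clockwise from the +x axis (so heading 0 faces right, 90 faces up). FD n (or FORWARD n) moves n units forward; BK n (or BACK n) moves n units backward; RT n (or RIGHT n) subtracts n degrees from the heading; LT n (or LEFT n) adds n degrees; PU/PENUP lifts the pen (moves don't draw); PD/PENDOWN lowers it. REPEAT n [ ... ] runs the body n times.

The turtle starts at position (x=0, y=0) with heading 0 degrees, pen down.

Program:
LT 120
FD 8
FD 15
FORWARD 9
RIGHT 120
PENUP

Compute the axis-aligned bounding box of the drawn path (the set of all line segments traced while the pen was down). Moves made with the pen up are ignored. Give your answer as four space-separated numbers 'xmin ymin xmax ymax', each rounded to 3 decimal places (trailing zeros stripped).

Answer: -16 0 0 27.713

Derivation:
Executing turtle program step by step:
Start: pos=(0,0), heading=0, pen down
LT 120: heading 0 -> 120
FD 8: (0,0) -> (-4,6.928) [heading=120, draw]
FD 15: (-4,6.928) -> (-11.5,19.919) [heading=120, draw]
FD 9: (-11.5,19.919) -> (-16,27.713) [heading=120, draw]
RT 120: heading 120 -> 0
PU: pen up
Final: pos=(-16,27.713), heading=0, 3 segment(s) drawn

Segment endpoints: x in {-16, -11.5, -4, 0}, y in {0, 6.928, 19.919, 27.713}
xmin=-16, ymin=0, xmax=0, ymax=27.713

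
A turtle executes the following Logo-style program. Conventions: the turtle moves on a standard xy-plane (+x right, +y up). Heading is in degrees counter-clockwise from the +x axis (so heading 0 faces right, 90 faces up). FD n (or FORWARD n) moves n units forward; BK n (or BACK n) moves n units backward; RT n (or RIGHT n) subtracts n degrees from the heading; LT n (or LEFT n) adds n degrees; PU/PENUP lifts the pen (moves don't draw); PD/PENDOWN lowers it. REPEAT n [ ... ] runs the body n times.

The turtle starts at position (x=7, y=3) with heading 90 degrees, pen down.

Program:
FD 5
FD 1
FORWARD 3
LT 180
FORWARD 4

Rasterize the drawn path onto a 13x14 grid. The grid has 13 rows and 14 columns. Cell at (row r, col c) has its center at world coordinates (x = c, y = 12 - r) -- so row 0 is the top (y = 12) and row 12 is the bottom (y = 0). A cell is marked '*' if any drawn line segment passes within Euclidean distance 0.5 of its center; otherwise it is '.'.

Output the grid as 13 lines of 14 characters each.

Segment 0: (7,3) -> (7,8)
Segment 1: (7,8) -> (7,9)
Segment 2: (7,9) -> (7,12)
Segment 3: (7,12) -> (7,8)

Answer: .......*......
.......*......
.......*......
.......*......
.......*......
.......*......
.......*......
.......*......
.......*......
.......*......
..............
..............
..............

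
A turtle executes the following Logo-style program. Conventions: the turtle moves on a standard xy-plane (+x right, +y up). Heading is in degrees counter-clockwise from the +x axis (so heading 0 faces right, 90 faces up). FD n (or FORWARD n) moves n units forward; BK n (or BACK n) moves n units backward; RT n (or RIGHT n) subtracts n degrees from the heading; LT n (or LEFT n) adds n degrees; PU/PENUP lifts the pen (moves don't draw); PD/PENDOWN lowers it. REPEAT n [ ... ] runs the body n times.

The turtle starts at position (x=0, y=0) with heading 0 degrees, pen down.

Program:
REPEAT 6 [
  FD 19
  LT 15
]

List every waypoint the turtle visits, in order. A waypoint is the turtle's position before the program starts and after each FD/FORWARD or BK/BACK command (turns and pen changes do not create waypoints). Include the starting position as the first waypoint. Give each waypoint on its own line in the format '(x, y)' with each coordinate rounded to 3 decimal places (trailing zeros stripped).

Answer: (0, 0)
(19, 0)
(37.353, 4.918)
(53.807, 14.418)
(67.242, 27.853)
(76.742, 44.307)
(81.66, 62.66)

Derivation:
Executing turtle program step by step:
Start: pos=(0,0), heading=0, pen down
REPEAT 6 [
  -- iteration 1/6 --
  FD 19: (0,0) -> (19,0) [heading=0, draw]
  LT 15: heading 0 -> 15
  -- iteration 2/6 --
  FD 19: (19,0) -> (37.353,4.918) [heading=15, draw]
  LT 15: heading 15 -> 30
  -- iteration 3/6 --
  FD 19: (37.353,4.918) -> (53.807,14.418) [heading=30, draw]
  LT 15: heading 30 -> 45
  -- iteration 4/6 --
  FD 19: (53.807,14.418) -> (67.242,27.853) [heading=45, draw]
  LT 15: heading 45 -> 60
  -- iteration 5/6 --
  FD 19: (67.242,27.853) -> (76.742,44.307) [heading=60, draw]
  LT 15: heading 60 -> 75
  -- iteration 6/6 --
  FD 19: (76.742,44.307) -> (81.66,62.66) [heading=75, draw]
  LT 15: heading 75 -> 90
]
Final: pos=(81.66,62.66), heading=90, 6 segment(s) drawn
Waypoints (7 total):
(0, 0)
(19, 0)
(37.353, 4.918)
(53.807, 14.418)
(67.242, 27.853)
(76.742, 44.307)
(81.66, 62.66)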